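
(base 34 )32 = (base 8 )150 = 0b1101000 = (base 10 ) 104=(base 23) 4C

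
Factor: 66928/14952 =94/21  =  2^1*  3^(-1) * 7^( - 1) * 47^1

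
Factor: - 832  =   - 2^6*13^1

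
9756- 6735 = 3021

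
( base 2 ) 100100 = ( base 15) 26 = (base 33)13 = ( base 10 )36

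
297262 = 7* 42466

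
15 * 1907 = 28605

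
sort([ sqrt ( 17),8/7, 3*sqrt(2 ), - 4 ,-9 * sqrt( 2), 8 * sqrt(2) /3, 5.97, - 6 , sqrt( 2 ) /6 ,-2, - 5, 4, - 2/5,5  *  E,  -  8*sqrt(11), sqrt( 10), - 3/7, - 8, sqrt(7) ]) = [- 8 * sqrt(11), - 9*sqrt(2), - 8, - 6,-5, - 4, - 2, - 3/7, - 2/5,sqrt( 2)/6, 8/7, sqrt( 7 ), sqrt(10 ),8  *sqrt(  2) /3, 4, sqrt(17 ), 3*sqrt ( 2), 5.97,5*E] 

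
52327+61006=113333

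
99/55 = 1 + 4/5=1.80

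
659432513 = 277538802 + 381893711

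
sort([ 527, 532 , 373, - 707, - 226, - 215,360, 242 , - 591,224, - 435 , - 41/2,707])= [ - 707, - 591,  -  435, - 226, - 215 , - 41/2,224,242,360 , 373 , 527,532,707]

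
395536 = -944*( - 419)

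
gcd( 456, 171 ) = 57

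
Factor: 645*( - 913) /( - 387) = 3^( - 1 )*5^1*11^1*83^1   =  4565/3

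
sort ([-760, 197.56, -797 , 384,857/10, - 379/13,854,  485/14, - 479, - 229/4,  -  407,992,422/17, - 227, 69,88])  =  [ - 797, - 760, - 479, - 407,- 227,-229/4,  -  379/13,422/17 , 485/14,69,857/10,88 , 197.56, 384, 854,992]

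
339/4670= 339/4670 = 0.07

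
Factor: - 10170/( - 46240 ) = 2^( - 4)*3^2*17^( -2)*113^1 = 1017/4624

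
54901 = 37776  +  17125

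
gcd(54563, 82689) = 1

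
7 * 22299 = 156093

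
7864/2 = 3932 = 3932.00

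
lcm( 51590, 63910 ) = 4281970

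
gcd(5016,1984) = 8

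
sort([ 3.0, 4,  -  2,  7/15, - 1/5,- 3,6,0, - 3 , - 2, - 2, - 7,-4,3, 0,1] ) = [ - 7, - 4, - 3, - 3, - 2, - 2, - 2 ,-1/5 , 0, 0,7/15, 1, 3.0,3,4,6]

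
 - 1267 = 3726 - 4993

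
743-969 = - 226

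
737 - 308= 429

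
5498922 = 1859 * 2958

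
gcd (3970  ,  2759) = 1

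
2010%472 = 122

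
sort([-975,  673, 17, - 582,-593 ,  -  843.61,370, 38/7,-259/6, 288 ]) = [ - 975 , - 843.61,- 593, - 582 ,-259/6, 38/7, 17,  288, 370, 673 ] 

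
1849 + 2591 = 4440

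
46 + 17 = 63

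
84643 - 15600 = 69043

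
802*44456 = 35653712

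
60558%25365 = 9828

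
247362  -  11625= 235737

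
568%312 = 256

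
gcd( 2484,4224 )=12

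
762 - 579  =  183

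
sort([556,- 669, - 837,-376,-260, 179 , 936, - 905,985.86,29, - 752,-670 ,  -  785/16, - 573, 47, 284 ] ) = [ - 905, - 837,-752,-670 ,  -  669, - 573,-376,-260,-785/16, 29,  47, 179,284, 556, 936,985.86 ]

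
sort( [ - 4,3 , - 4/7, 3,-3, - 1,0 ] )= [ - 4,  -  3, - 1, - 4/7 , 0,3, 3]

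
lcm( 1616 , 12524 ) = 50096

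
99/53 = 1 +46/53 = 1.87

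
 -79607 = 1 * ( -79607)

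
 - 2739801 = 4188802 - 6928603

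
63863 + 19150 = 83013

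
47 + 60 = 107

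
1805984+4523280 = 6329264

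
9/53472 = 3/17824 =0.00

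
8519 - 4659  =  3860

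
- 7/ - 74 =7/74 = 0.09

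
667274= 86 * 7759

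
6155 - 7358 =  - 1203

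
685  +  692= 1377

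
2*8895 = 17790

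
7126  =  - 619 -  - 7745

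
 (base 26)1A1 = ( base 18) 2g1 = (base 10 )937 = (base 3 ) 1021201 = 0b1110101001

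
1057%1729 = 1057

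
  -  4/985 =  - 4/985 = - 0.00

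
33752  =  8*4219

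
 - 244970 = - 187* 1310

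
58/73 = 58/73 = 0.79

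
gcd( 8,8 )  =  8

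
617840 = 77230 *8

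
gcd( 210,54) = 6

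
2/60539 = 2/60539 = 0.00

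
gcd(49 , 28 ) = 7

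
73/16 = 4 +9/16 = 4.56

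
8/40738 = 4/20369 = 0.00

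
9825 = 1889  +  7936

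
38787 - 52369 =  - 13582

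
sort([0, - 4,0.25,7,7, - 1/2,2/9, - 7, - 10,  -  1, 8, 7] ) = [-10, - 7, - 4,  -  1, - 1/2 , 0,2/9,  0.25,7, 7, 7,8]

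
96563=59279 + 37284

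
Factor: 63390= 2^1* 3^1*5^1*2113^1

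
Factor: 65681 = 7^1*11^1*853^1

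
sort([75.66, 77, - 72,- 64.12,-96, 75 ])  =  [ - 96, - 72, - 64.12 , 75,  75.66, 77 ]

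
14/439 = 14/439 = 0.03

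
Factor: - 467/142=- 2^( - 1 )*71^( - 1 ) * 467^1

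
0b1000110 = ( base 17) 42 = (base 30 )2A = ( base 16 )46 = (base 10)70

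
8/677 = 8/677 = 0.01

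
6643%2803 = 1037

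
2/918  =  1/459 = 0.00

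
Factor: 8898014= 2^1*271^1*16417^1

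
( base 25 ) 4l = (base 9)144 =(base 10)121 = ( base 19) 67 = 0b1111001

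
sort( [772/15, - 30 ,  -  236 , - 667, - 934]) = [ - 934 , - 667,-236, - 30,772/15]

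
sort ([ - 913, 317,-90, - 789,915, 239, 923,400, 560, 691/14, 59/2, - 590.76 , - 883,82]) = [  -  913, - 883, - 789, - 590.76,-90,59/2 , 691/14, 82, 239, 317,  400, 560, 915,923]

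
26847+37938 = 64785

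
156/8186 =78/4093 = 0.02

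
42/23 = 1+ 19/23 = 1.83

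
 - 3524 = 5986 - 9510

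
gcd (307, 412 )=1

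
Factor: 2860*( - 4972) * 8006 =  - 113844679520 = - 2^5*5^1 * 11^2 * 13^1 * 113^1 * 4003^1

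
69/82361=69/82361 = 0.00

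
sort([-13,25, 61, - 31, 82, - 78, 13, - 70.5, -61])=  [ - 78, -70.5, - 61, - 31, - 13,13,25, 61 , 82]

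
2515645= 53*47465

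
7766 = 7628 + 138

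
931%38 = 19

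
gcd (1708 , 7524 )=4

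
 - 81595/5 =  - 16319 = - 16319.00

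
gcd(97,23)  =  1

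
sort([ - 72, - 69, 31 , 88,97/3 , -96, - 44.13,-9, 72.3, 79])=[ - 96, - 72, -69,-44.13,  -  9, 31,  97/3, 72.3, 79, 88 ]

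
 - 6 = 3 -9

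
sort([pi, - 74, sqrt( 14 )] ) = [ - 74, pi, sqrt( 14 )]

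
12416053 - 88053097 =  - 75637044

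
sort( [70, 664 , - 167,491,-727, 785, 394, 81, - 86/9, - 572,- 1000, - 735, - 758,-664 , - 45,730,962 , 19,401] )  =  [ - 1000 ,-758, - 735,-727, - 664,-572, - 167, - 45,-86/9,19,70,81,394,401, 491 , 664,730,  785,962 ] 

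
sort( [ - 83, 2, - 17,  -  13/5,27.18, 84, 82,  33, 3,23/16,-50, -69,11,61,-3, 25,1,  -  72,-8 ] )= [ - 83, - 72, - 69,- 50,- 17, - 8,-3,  -  13/5,1, 23/16, 2,3, 11,25, 27.18,33,61,  82,84]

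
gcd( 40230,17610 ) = 30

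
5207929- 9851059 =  - 4643130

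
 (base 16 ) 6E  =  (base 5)420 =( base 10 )110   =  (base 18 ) 62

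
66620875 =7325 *9095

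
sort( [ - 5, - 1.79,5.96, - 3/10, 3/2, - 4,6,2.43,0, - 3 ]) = [ - 5 ,- 4, - 3,-1.79, - 3/10,0, 3/2, 2.43, 5.96, 6 ]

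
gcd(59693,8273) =1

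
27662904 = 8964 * 3086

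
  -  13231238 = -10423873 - 2807365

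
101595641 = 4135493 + 97460148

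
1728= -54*( - 32 )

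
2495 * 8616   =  21496920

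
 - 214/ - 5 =42 + 4/5 = 42.80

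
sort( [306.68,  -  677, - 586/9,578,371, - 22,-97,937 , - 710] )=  [-710, - 677 ,- 97, - 586/9,-22,306.68, 371,  578,937 ]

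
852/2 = 426  =  426.00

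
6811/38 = 6811/38 = 179.24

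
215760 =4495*48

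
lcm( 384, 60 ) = 1920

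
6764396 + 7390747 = 14155143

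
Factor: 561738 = 2^1 * 3^1*251^1*373^1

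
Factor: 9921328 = 2^4  *  37^1*16759^1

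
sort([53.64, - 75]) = [ - 75, 53.64]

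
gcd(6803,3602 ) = 1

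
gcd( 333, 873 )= 9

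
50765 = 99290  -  48525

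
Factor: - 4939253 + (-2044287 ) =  - 2^2 * 5^1*349177^1 = - 6983540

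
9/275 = 9/275 = 0.03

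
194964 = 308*633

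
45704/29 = 1576 = 1576.00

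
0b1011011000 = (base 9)888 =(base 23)18f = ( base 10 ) 728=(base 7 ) 2060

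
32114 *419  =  13455766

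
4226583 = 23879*177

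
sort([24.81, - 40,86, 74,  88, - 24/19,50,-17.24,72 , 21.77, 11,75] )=[ - 40,  -  17.24,  -  24/19,11,21.77, 24.81,  50, 72,74,75,  86,  88 ] 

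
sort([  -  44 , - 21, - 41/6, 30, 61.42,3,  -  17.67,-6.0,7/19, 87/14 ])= [- 44, - 21, - 17.67, - 41/6,-6.0 , 7/19,3 , 87/14, 30, 61.42]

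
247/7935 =247/7935 = 0.03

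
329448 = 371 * 888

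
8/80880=1/10110 = 0.00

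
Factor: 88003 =88003^1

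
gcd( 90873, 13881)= 3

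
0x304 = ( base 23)1ad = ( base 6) 3324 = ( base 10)772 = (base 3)1001121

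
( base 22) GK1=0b1111111111001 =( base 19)13CF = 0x1FF9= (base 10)8185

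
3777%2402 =1375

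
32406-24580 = 7826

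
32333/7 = 4619 = 4619.00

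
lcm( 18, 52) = 468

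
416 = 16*26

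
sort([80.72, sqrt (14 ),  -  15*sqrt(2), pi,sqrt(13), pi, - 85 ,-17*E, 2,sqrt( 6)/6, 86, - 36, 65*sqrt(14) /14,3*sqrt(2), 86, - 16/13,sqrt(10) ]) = [ - 85, - 17* E, - 36, - 15*sqrt(2 ) ,  -  16/13, sqrt( 6) /6, 2,  pi, pi,sqrt( 10 ),sqrt(13 ),  sqrt(14 ),3 *sqrt(2 ),65*sqrt(14) /14,80.72 , 86, 86 ] 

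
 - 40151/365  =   - 111+364/365= - 110.00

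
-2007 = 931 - 2938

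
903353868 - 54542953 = 848810915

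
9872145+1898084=11770229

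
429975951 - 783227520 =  - 353251569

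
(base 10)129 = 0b10000001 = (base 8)201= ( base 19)6F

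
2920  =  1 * 2920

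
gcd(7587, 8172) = 9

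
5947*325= 1932775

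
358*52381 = 18752398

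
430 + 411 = 841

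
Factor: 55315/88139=5^1*13^1*23^1 * 37^1*53^(  -  1 )* 1663^( - 1 ) 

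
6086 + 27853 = 33939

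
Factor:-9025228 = -2^2 * 19^1  *149^1*797^1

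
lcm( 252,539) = 19404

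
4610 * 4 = 18440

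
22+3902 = 3924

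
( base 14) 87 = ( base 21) 5e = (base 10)119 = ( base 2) 1110111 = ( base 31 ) 3q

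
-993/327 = -331/109= -  3.04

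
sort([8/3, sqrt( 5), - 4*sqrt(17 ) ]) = [ - 4*sqrt( 17), sqrt( 5), 8/3 ]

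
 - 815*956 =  - 779140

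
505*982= 495910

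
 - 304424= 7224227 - 7528651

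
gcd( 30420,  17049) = 3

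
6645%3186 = 273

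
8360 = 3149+5211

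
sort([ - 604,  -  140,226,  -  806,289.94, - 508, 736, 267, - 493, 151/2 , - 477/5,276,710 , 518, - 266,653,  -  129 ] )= [ - 806, - 604, - 508, - 493, - 266, - 140, - 129, -477/5,  151/2,226,267 , 276 , 289.94, 518, 653, 710, 736 ] 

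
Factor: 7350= 2^1 * 3^1*5^2 * 7^2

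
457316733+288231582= 745548315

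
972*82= 79704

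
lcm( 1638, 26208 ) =26208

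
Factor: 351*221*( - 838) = - 65004498 = -2^1 * 3^3 * 13^2*17^1*419^1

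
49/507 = 49/507=0.10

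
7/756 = 1/108 = 0.01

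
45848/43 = 1066+10/43 = 1066.23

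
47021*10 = 470210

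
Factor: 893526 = 2^1 * 3^1* 148921^1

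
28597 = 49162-20565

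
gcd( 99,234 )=9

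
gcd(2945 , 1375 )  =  5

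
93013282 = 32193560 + 60819722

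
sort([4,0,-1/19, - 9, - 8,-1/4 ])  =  [-9, - 8,-1/4, - 1/19,  0, 4 ] 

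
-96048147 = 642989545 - 739037692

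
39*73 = 2847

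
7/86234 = 7/86234 = 0.00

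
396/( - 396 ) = - 1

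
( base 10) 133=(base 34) 3V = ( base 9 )157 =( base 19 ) 70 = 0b10000101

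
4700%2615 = 2085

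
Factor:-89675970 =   -  2^1*3^1*5^1 * 127^1*23537^1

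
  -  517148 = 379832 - 896980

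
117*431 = 50427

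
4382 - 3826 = 556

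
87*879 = 76473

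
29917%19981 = 9936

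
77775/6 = 25925/2 = 12962.50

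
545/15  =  36+1/3 = 36.33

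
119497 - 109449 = 10048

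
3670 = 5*734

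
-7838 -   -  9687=1849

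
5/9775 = 1/1955 = 0.00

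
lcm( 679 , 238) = 23086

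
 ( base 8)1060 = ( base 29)J9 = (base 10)560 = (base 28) k0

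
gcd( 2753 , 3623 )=1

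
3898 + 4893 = 8791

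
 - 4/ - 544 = 1/136 = 0.01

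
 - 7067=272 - 7339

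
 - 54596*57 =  - 3111972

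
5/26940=1/5388=0.00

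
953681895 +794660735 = 1748342630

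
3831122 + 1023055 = 4854177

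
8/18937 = 8/18937 = 0.00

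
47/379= 47/379  =  0.12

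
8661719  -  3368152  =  5293567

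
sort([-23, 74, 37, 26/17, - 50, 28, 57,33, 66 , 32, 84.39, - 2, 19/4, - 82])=[  -  82,-50 , -23, - 2, 26/17, 19/4, 28,32, 33, 37, 57, 66,74, 84.39]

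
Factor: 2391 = 3^1*797^1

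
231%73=12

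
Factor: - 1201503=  - 3^1*19^1*107^1*197^1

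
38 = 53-15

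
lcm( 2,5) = 10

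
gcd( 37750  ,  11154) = 2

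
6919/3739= 1 + 3180/3739 = 1.85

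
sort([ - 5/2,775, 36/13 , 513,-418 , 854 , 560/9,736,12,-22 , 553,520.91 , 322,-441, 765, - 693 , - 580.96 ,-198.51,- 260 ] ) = [- 693, - 580.96, -441,  -  418, - 260 , - 198.51,- 22,-5/2,36/13,12,560/9 , 322 , 513, 520.91, 553,736 , 765, 775,854]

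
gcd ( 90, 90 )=90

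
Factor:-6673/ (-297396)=2^ (  -  2)*3^( - 2 )*11^(-1)*751^( - 1 )*6673^1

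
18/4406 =9/2203=0.00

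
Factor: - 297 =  - 3^3* 11^1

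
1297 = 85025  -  83728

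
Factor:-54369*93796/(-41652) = 141655409/1157 = 7^1*13^ ( - 1)* 89^(  -  1) * 131^1*179^1*863^1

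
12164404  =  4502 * 2702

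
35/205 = 7/41 = 0.17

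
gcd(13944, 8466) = 498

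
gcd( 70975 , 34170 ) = 85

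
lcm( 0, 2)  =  0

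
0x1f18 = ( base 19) 130i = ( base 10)7960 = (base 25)cia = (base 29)9DE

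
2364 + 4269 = 6633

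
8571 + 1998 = 10569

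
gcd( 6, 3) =3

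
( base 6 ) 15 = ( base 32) b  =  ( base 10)11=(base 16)B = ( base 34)B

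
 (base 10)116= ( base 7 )224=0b1110100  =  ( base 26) 4C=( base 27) 48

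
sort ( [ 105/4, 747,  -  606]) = [ - 606, 105/4,  747 ]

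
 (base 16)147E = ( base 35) 49V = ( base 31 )5e7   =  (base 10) 5246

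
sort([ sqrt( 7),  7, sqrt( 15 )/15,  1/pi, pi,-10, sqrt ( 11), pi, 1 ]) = [ - 10, sqrt(15 )/15,1/pi,1,sqrt (7 ) , pi, pi, sqrt(11), 7]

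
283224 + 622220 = 905444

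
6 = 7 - 1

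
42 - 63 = - 21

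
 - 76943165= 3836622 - 80779787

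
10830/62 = 174 + 21/31 = 174.68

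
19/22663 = 19/22663 = 0.00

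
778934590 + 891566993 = 1670501583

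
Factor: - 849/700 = - 2^( - 2 )*3^1*5^( - 2 ) * 7^( - 1) * 283^1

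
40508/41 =988 = 988.00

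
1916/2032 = 479/508 = 0.94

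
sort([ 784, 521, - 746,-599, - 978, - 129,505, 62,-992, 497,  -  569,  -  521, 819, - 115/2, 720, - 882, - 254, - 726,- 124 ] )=[-992,  -  978, - 882, - 746, - 726, - 599, - 569, - 521,-254, - 129, - 124, - 115/2, 62  ,  497,  505, 521, 720, 784, 819 ]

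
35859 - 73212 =  -  37353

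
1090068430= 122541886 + 967526544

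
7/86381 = 7/86381 = 0.00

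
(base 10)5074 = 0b1001111010010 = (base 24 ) 8JA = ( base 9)6857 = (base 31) 58l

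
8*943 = 7544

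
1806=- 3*( - 602 )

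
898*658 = 590884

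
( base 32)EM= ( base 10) 470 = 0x1d6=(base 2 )111010110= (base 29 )G6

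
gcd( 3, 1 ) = 1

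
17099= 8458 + 8641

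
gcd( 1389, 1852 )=463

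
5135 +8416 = 13551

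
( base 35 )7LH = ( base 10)9327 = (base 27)clc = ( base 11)700a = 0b10010001101111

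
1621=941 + 680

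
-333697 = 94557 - 428254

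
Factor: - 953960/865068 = -2^1*3^( - 1)  *  5^1*7^1 * 3407^1*72089^( - 1 ) = - 238490/216267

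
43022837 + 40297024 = 83319861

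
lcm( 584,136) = 9928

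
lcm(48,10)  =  240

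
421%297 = 124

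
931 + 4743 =5674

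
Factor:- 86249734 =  - 2^1*43124867^1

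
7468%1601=1064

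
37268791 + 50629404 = 87898195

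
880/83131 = 880/83131 = 0.01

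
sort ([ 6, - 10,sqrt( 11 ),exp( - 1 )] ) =[ - 10, exp ( - 1 )  ,  sqrt( 11 ),6 ]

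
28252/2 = 14126 = 14126.00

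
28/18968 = 7/4742= 0.00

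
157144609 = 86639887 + 70504722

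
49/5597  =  49/5597=0.01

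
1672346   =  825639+846707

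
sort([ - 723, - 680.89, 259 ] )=[ - 723 , - 680.89,259]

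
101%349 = 101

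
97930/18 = 5440 + 5/9   =  5440.56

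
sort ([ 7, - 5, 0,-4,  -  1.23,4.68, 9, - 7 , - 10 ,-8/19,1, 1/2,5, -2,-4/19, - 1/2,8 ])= [ - 10, - 7, - 5, - 4,-2, - 1.23,  -  1/2,  -  8/19, -4/19, 0, 1/2, 1,4.68, 5,7,  8,9 ]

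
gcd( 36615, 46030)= 5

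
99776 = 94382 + 5394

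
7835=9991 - 2156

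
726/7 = 103+5/7 = 103.71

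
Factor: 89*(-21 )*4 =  -7476= -2^2*3^1*7^1*89^1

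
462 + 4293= 4755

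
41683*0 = 0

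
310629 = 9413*33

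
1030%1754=1030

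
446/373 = 446/373 = 1.20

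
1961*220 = 431420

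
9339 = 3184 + 6155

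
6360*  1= 6360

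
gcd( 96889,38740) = 13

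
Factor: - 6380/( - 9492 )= 3^(-1)*5^1*7^ (-1)*11^1*29^1*113^ ( - 1 ) = 1595/2373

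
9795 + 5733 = 15528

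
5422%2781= 2641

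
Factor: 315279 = 3^3 * 11677^1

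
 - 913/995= - 1 + 82/995=- 0.92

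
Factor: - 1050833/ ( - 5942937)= 3^( - 1 )*11^(- 1)*13^( - 1 )*19^1*1979^(  -  1 )*7901^1 = 150119/848991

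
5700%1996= 1708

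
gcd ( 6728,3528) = 8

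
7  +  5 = 12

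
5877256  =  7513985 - 1636729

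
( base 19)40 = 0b1001100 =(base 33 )2a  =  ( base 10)76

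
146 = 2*73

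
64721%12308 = 3181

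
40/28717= 40/28717 = 0.00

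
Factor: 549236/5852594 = 274618/2926297  =  2^1* 11^(- 1)*17^1 * 41^1*197^1*266027^( - 1)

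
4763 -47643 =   -  42880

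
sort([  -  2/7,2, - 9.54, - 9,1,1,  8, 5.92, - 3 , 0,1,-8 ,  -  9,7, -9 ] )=[ - 9.54, - 9 , - 9,- 9, - 8, - 3,-2/7,0,1,1,1,2,5.92, 7 , 8 ]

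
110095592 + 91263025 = 201358617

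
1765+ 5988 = 7753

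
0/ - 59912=0/1=- 0.00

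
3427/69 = 149/3  =  49.67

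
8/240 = 1/30 = 0.03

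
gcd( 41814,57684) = 138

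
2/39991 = 2/39991 = 0.00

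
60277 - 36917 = 23360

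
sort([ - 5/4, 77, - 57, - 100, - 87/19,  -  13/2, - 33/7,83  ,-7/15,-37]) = [ - 100 , - 57, - 37,-13/2, - 33/7, - 87/19, - 5/4 , - 7/15, 77,83 ]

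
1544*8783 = 13560952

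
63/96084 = 7/10676 = 0.00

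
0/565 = 0 = 0.00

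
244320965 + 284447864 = 528768829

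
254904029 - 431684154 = -176780125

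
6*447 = 2682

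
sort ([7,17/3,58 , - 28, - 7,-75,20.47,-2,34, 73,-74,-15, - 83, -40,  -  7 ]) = [-83, - 75,-74,-40,-28, - 15, - 7,- 7, - 2, 17/3,7,20.47,34, 58, 73 ]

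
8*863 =6904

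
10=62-52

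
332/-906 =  - 166/453 = - 0.37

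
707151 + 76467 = 783618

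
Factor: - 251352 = - 2^3*3^2*3491^1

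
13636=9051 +4585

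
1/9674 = 1/9674 = 0.00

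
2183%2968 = 2183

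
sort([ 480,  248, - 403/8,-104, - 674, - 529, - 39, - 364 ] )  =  [ - 674, - 529, - 364, - 104,- 403/8, - 39, 248, 480 ] 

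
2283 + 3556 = 5839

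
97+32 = 129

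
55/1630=11/326 = 0.03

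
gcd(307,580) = 1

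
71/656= 71/656 = 0.11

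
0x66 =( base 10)102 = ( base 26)3o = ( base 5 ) 402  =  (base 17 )60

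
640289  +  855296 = 1495585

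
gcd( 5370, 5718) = 6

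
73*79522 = 5805106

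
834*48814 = 40710876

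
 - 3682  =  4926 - 8608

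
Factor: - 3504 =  - 2^4*3^1*73^1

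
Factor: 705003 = 3^1 * 13^1* 18077^1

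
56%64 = 56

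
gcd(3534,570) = 114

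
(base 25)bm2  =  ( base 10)7427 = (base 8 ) 16403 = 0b1110100000011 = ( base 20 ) IB7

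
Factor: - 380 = - 2^2*5^1*19^1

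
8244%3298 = 1648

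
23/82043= 23/82043 =0.00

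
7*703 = 4921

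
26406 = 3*8802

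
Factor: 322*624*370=74343360 = 2^6*3^1*5^1*7^1 * 13^1*23^1*37^1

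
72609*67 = 4864803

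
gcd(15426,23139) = 7713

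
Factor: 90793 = 90793^1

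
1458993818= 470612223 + 988381595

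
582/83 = 582/83 = 7.01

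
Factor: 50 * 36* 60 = 108000 = 2^5*3^3 * 5^3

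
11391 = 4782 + 6609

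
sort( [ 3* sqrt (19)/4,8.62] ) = [ 3*sqrt( 19)/4, 8.62]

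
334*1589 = 530726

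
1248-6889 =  - 5641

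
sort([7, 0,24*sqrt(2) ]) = [0,7,24*sqrt(2 ) ]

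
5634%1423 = 1365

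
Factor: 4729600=2^8*5^2 * 739^1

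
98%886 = 98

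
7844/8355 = 7844/8355=0.94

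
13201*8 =105608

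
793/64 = 12+25/64 = 12.39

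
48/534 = 8/89 =0.09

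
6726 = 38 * 177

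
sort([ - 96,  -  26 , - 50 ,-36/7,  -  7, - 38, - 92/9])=[ - 96, - 50,  -  38, -26, - 92/9, - 7, - 36/7]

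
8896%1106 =48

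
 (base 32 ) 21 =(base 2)1000001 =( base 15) 45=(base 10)65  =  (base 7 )122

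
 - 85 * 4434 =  - 376890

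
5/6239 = 5/6239 = 0.00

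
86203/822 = 86203/822 = 104.87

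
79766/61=1307 +39/61 = 1307.64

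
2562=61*42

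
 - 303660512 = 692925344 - 996585856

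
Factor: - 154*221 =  - 34034  =  - 2^1*7^1*11^1*13^1 * 17^1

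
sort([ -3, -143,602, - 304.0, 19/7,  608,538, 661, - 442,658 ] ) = [ - 442, - 304.0 ,  -  143, - 3, 19/7,  538,602,608 , 658,661 ]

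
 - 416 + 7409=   6993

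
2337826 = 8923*262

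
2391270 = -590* ( - 4053)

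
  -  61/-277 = 61/277 = 0.22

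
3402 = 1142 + 2260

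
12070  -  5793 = 6277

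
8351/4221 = 1 + 590/603=1.98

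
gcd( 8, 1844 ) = 4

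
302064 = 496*609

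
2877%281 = 67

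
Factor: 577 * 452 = 2^2 * 113^1*577^1  =  260804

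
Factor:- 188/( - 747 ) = 2^2 * 3^( - 2 )*47^1* 83^( - 1)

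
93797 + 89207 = 183004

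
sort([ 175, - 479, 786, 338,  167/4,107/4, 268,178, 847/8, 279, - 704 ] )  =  [  -  704,  -  479, 107/4, 167/4, 847/8, 175, 178, 268, 279, 338, 786]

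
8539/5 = 8539/5 = 1707.80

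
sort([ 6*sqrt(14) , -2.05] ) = [ - 2.05, 6*sqrt(14 ) ]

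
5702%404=46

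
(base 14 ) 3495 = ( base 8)21673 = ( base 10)9147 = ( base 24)FL3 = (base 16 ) 23bb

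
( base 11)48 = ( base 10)52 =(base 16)34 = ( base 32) 1k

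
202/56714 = 101/28357  =  0.00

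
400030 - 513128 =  - 113098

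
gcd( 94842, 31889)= 11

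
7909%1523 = 294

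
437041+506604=943645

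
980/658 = 1 + 23/47 = 1.49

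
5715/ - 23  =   - 249 +12/23 = - 248.48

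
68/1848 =17/462 = 0.04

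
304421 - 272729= 31692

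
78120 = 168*465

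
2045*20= 40900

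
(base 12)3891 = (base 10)6445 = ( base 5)201240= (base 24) b4d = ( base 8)14455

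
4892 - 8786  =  -3894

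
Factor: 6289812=2^2*3^7*719^1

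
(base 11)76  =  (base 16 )53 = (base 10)83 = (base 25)38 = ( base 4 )1103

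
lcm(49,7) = 49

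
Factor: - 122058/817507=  - 2^1*3^2*251^(  -  1)*3257^( - 1)*6781^1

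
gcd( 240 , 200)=40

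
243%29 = 11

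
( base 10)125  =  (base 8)175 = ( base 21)5K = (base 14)8D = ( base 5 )1000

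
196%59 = 19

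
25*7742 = 193550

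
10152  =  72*141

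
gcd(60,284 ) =4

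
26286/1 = 26286 = 26286.00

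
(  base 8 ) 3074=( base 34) 1CW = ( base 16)63C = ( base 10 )1596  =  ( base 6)11220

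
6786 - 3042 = 3744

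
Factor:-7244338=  - 2^1*3622169^1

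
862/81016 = 431/40508 = 0.01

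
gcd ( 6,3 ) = 3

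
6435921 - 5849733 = 586188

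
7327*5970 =43742190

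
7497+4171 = 11668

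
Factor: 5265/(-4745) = -3^4*73^ (-1) = - 81/73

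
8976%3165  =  2646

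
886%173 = 21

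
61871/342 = 61871/342=180.91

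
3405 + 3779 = 7184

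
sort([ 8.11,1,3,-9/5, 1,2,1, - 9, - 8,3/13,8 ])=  [ - 9,-8, - 9/5,3/13,1,  1 , 1,  2,3,8, 8.11] 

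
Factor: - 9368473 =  - 733^1*12781^1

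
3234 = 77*42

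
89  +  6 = 95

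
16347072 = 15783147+563925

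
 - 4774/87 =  - 55 + 11/87 = - 54.87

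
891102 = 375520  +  515582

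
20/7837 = 20/7837 = 0.00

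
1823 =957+866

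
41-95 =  - 54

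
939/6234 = 313/2078 = 0.15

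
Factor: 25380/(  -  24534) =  - 30/29= - 2^1*3^1*5^1 * 29^(  -  1)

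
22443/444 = 50 + 81/148 = 50.55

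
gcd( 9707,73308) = 1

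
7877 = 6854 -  - 1023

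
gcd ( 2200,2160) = 40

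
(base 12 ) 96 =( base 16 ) 72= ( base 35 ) 39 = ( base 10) 114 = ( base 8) 162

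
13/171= 13/171 = 0.08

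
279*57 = 15903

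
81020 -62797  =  18223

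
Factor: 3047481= 3^2*338609^1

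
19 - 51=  - 32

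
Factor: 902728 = 2^3*19^1*5939^1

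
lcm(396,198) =396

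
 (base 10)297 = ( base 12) 209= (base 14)173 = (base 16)129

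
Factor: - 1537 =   -  29^1*53^1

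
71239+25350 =96589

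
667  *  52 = 34684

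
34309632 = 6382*5376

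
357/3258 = 119/1086= 0.11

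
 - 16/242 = -8/121=- 0.07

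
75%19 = 18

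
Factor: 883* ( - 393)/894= - 115673/298=-2^( - 1)*131^1 *149^( -1 ) * 883^1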